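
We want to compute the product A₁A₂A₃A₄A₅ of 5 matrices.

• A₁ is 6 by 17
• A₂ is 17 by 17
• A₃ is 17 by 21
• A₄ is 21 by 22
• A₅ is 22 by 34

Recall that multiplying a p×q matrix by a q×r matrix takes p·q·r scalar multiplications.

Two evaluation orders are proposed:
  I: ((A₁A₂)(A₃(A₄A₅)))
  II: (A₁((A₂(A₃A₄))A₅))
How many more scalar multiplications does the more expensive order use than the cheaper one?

Order I = ((A₁A₂)(A₃(A₄A₅))): (A₁A₂): 6×17 by 17×17 → 6×17, cost 6·17·17 = 1734; (A₄A₅): 21×22 by 22×34 → 21×34, cost 21·22·34 = 15708; (A₃(A₄A₅)): 17×21 by 21×34 → 17×34, cost 17·21·34 = 12138; cumulative 27846; ((A₁A₂)(A₃(A₄A₅))): 6×17 by 17×34 → 6×34, cost 6·17·34 = 3468; cumulative 33048. Total 33048.
Order II = (A₁((A₂(A₃A₄))A₅)): (A₃A₄): 17×21 by 21×22 → 17×22, cost 17·21·22 = 7854; (A₂(A₃A₄)): 17×17 by 17×22 → 17×22, cost 17·17·22 = 6358; cumulative 14212; ((A₂(A₃A₄))A₅): 17×22 by 22×34 → 17×34, cost 17·22·34 = 12716; cumulative 26928; (A₁((A₂(A₃A₄))A₅)): 6×17 by 17×34 → 6×34, cost 6·17·34 = 3468; cumulative 30396. Total 30396.
Difference: |33048 − 30396| = 2652.

2652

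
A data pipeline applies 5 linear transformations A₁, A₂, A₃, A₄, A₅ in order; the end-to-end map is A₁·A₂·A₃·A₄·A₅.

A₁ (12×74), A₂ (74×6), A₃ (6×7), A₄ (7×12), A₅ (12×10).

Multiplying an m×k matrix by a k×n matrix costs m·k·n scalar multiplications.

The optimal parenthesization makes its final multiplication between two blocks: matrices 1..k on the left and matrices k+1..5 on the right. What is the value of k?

2

Adjacent pairs: A₁A₂ = 12·74·6 = 5328; A₂A₃ = 74·6·7 = 3108; A₃A₄ = 6·7·12 = 504; A₄A₅ = 7·12·10 = 840.
Length 3: A₁..A₃: k=1: 0+3108+12·74·7=9324; k=2: 5328+0+12·6·7=5832 → min 5832 | A₂..A₄: k=2: 0+504+74·6·12=5832; k=3: 3108+0+74·7·12=9324 → min 5832 | A₃..A₅: k=3: 0+840+6·7·10=1260; k=4: 504+0+6·12·10=1224 → min 1224.
Length 4: A₁..A₄: k=1: 0+5832+12·74·12=16488; k=2: 5328+504+12·6·12=6696; k=3: 5832+0+12·7·12=6840 → min 6696 | A₂..A₅: k=2: 0+1224+74·6·10=5664; k=3: 3108+840+74·7·10=9128; k=4: 5832+0+74·12·10=14712 → min 5664.
Top-level splits: k=1: (A₁..A₁)·(A₂..A₅) → 0+5664+12·74·10 = 14544; k=2: (A₁..A₂)·(A₃..A₅) → 5328+1224+12·6·10 = 7272; k=3: (A₁..A₃)·(A₄..A₅) → 5832+840+12·7·10 = 7512; k=4: (A₁..A₄)·(A₅..A₅) → 6696+0+12·12·10 = 8136.
Best split is after A₂, i.e. k = 2.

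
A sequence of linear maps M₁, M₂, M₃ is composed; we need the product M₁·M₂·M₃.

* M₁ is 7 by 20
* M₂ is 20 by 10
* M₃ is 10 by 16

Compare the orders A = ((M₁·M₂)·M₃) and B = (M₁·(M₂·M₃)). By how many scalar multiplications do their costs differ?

2920

Order A = ((M₁·M₂)·M₃): (M₁·M₂): 7×20 by 20×10 → 7×10, cost 7·20·10 = 1400; ((M₁·M₂)·M₃): 7×10 by 10×16 → 7×16, cost 7·10·16 = 1120; cumulative 2520. Total 2520.
Order B = (M₁·(M₂·M₃)): (M₂·M₃): 20×10 by 10×16 → 20×16, cost 20·10·16 = 3200; (M₁·(M₂·M₃)): 7×20 by 20×16 → 7×16, cost 7·20·16 = 2240; cumulative 5440. Total 5440.
Difference: |2520 − 5440| = 2920.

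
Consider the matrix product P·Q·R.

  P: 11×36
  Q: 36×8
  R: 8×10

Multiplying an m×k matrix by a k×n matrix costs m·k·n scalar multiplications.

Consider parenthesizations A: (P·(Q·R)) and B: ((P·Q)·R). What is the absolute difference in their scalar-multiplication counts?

Order A = (P·(Q·R)): (Q·R): 36×8 by 8×10 → 36×10, cost 36·8·10 = 2880; (P·(Q·R)): 11×36 by 36×10 → 11×10, cost 11·36·10 = 3960; cumulative 6840. Total 6840.
Order B = ((P·Q)·R): (P·Q): 11×36 by 36×8 → 11×8, cost 11·36·8 = 3168; ((P·Q)·R): 11×8 by 8×10 → 11×10, cost 11·8·10 = 880; cumulative 4048. Total 4048.
Difference: |6840 − 4048| = 2792.

2792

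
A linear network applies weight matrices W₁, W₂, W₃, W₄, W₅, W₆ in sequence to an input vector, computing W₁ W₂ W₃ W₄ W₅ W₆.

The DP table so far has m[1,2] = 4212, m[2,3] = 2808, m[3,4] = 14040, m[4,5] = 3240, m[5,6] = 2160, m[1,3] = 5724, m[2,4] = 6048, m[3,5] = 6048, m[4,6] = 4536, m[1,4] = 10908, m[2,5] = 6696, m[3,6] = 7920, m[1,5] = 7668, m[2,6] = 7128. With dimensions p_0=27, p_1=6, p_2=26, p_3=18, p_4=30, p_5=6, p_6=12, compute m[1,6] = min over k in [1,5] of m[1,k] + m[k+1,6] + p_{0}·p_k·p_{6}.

9072

m[1,6] = min over k∈[1,5] of m[1,k]+m[k+1,6]+p_{0}·p_k·p_{6}.
k=1: 0 + 7128 + 27·6·12 = 9072; k=2: 4212 + 7920 + 27·26·12 = 20556; k=3: 5724 + 4536 + 27·18·12 = 16092; k=4: 10908 + 2160 + 27·30·12 = 22788; k=5: 7668 + 0 + 27·6·12 = 9612.
Minimum: 9072 at k=1.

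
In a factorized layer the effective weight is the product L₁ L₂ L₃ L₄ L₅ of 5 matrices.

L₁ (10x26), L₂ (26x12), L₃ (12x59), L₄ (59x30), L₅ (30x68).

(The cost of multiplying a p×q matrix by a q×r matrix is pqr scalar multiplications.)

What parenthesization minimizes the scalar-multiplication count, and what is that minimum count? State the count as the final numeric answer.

48300

Adjacent pairs: L₁L₂ = 10·26·12 = 3120; L₂L₃ = 26·12·59 = 18408; L₃L₄ = 12·59·30 = 21240; L₄L₅ = 59·30·68 = 120360.
Length 3: L₁..L₃: k=1: 0+18408+10·26·59=33748; k=2: 3120+0+10·12·59=10200 → min 10200 | L₂..L₄: k=2: 0+21240+26·12·30=30600; k=3: 18408+0+26·59·30=64428 → min 30600 | L₃..L₅: k=3: 0+120360+12·59·68=168504; k=4: 21240+0+12·30·68=45720 → min 45720.
Length 4: L₁..L₄: k=1: 0+30600+10·26·30=38400; k=2: 3120+21240+10·12·30=27960; k=3: 10200+0+10·59·30=27900 → min 27900 | L₂..L₅: k=2: 0+45720+26·12·68=66936; k=3: 18408+120360+26·59·68=243080; k=4: 30600+0+26·30·68=83640 → min 66936.
Length 5: L₁..L₅: k=1: 0+66936+10·26·68=84616; k=2: 3120+45720+10·12·68=57000; k=3: 10200+120360+10·59·68=170680; k=4: 27900+0+10·30·68=48300 → min 48300.
Optimal parenthesization: ((((L₁ L₂) L₃) L₄) L₅) with cost 48300.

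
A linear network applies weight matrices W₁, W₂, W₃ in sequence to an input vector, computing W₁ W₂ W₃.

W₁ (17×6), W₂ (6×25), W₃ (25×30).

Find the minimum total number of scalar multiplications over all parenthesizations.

7560

Order (W₁ (W₂ W₃)): (W₂ W₃): 6×25 by 25×30 → 6×30, cost 6·25·30 = 4500; (W₁ (W₂ W₃)): 17×6 by 6×30 → 17×30, cost 17·6·30 = 3060; cumulative 7560. Total 7560.
Order ((W₁ W₂) W₃): (W₁ W₂): 17×6 by 6×25 → 17×25, cost 17·6·25 = 2550; ((W₁ W₂) W₃): 17×25 by 25×30 → 17×30, cost 17·25·30 = 12750; cumulative 15300. Total 15300.
Minimum: 7560.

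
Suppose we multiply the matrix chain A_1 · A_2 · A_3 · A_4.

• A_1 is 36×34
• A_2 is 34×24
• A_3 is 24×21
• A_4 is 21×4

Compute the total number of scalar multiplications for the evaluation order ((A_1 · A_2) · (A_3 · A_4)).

34848

(A_1 · A_2): 36×34 by 34×24 → 36×24, cost 36·34·24 = 29376
(A_3 · A_4): 24×21 by 21×4 → 24×4, cost 24·21·4 = 2016
((A_1 · A_2) · (A_3 · A_4)): 36×24 by 24×4 → 36×4, cost 36·24·4 = 3456; cumulative 34848
Total: 34848 scalar multiplications.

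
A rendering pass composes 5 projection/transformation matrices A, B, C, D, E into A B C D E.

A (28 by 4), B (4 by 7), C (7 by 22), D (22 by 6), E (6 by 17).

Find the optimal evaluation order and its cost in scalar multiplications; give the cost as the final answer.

3404

Adjacent pairs: AB = 28·4·7 = 784; BC = 4·7·22 = 616; CD = 7·22·6 = 924; DE = 22·6·17 = 2244.
Length 3: A..C: k=1: 0+616+28·4·22=3080; k=2: 784+0+28·7·22=5096 → min 3080 | B..D: k=2: 0+924+4·7·6=1092; k=3: 616+0+4·22·6=1144 → min 1092 | C..E: k=3: 0+2244+7·22·17=4862; k=4: 924+0+7·6·17=1638 → min 1638.
Length 4: A..D: k=1: 0+1092+28·4·6=1764; k=2: 784+924+28·7·6=2884; k=3: 3080+0+28·22·6=6776 → min 1764 | B..E: k=2: 0+1638+4·7·17=2114; k=3: 616+2244+4·22·17=4356; k=4: 1092+0+4·6·17=1500 → min 1500.
Length 5: A..E: k=1: 0+1500+28·4·17=3404; k=2: 784+1638+28·7·17=5754; k=3: 3080+2244+28·22·17=15796; k=4: 1764+0+28·6·17=4620 → min 3404.
Optimal parenthesization: (A ((B (C D)) E)) with cost 3404.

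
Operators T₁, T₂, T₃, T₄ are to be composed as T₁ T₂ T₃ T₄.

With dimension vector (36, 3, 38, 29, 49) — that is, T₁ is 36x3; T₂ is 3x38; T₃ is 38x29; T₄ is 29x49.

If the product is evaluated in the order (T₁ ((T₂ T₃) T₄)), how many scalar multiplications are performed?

12861

(T₂ T₃): 3×38 by 38×29 → 3×29, cost 3·38·29 = 3306
((T₂ T₃) T₄): 3×29 by 29×49 → 3×49, cost 3·29·49 = 4263; cumulative 7569
(T₁ ((T₂ T₃) T₄)): 36×3 by 3×49 → 36×49, cost 36·3·49 = 5292; cumulative 12861
Total: 12861 scalar multiplications.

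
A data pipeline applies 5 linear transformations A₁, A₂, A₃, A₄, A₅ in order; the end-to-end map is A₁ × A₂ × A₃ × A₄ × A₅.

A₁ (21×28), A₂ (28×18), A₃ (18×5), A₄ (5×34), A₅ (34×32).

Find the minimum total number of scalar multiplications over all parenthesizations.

Adjacent pairs: A₁A₂ = 21·28·18 = 10584; A₂A₃ = 28·18·5 = 2520; A₃A₄ = 18·5·34 = 3060; A₄A₅ = 5·34·32 = 5440.
Length 3: A₁..A₃: k=1: 0+2520+21·28·5=5460; k=2: 10584+0+21·18·5=12474 → min 5460 | A₂..A₄: k=2: 0+3060+28·18·34=20196; k=3: 2520+0+28·5·34=7280 → min 7280 | A₃..A₅: k=3: 0+5440+18·5·32=8320; k=4: 3060+0+18·34·32=22644 → min 8320.
Length 4: A₁..A₄: k=1: 0+7280+21·28·34=27272; k=2: 10584+3060+21·18·34=26496; k=3: 5460+0+21·5·34=9030 → min 9030 | A₂..A₅: k=2: 0+8320+28·18·32=24448; k=3: 2520+5440+28·5·32=12440; k=4: 7280+0+28·34·32=37744 → min 12440.
Length 5: A₁..A₅: k=1: 0+12440+21·28·32=31256; k=2: 10584+8320+21·18·32=31000; k=3: 5460+5440+21·5·32=14260; k=4: 9030+0+21·34·32=31878 → min 14260.
Optimal order: ((A₁ × (A₂ × A₃)) × (A₄ × A₅)) with cost 14260.

14260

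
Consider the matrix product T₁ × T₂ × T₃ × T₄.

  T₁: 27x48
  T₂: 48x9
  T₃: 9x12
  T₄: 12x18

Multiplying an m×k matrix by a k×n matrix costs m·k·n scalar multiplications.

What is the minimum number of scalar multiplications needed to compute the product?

Adjacent pairs: T₁T₂ = 27·48·9 = 11664; T₂T₃ = 48·9·12 = 5184; T₃T₄ = 9·12·18 = 1944.
Length 3: T₁..T₃: k=1: 0+5184+27·48·12=20736; k=2: 11664+0+27·9·12=14580 → min 14580 | T₂..T₄: k=2: 0+1944+48·9·18=9720; k=3: 5184+0+48·12·18=15552 → min 9720.
Length 4: T₁..T₄: k=1: 0+9720+27·48·18=33048; k=2: 11664+1944+27·9·18=17982; k=3: 14580+0+27·12·18=20412 → min 17982.
Optimal order: ((T₁ × T₂) × (T₃ × T₄)) with cost 17982.

17982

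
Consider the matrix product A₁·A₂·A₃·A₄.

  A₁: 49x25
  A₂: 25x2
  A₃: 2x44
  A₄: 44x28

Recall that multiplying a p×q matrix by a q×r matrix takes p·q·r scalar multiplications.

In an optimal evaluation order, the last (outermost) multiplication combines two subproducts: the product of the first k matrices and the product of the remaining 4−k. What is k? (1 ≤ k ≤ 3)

2

Adjacent pairs: A₁A₂ = 49·25·2 = 2450; A₂A₃ = 25·2·44 = 2200; A₃A₄ = 2·44·28 = 2464.
Length 3: A₁..A₃: k=1: 0+2200+49·25·44=56100; k=2: 2450+0+49·2·44=6762 → min 6762 | A₂..A₄: k=2: 0+2464+25·2·28=3864; k=3: 2200+0+25·44·28=33000 → min 3864.
Top-level splits: k=1: (A₁..A₁)·(A₂..A₄) → 0+3864+49·25·28 = 38164; k=2: (A₁..A₂)·(A₃..A₄) → 2450+2464+49·2·28 = 7658; k=3: (A₁..A₃)·(A₄..A₄) → 6762+0+49·44·28 = 67130.
Best split is after A₂, i.e. k = 2.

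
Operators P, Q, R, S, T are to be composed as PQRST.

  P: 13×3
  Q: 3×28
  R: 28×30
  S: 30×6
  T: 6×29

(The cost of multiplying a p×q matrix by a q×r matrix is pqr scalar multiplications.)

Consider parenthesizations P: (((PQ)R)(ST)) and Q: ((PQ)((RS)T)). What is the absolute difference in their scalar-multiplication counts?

6982

Order P = (((PQ)R)(ST)): (PQ): 13×3 by 3×28 → 13×28, cost 13·3·28 = 1092; ((PQ)R): 13×28 by 28×30 → 13×30, cost 13·28·30 = 10920; cumulative 12012; (ST): 30×6 by 6×29 → 30×29, cost 30·6·29 = 5220; (((PQ)R)(ST)): 13×30 by 30×29 → 13×29, cost 13·30·29 = 11310; cumulative 28542. Total 28542.
Order Q = ((PQ)((RS)T)): (PQ): 13×3 by 3×28 → 13×28, cost 13·3·28 = 1092; (RS): 28×30 by 30×6 → 28×6, cost 28·30·6 = 5040; ((RS)T): 28×6 by 6×29 → 28×29, cost 28·6·29 = 4872; cumulative 9912; ((PQ)((RS)T)): 13×28 by 28×29 → 13×29, cost 13·28·29 = 10556; cumulative 21560. Total 21560.
Difference: |28542 − 21560| = 6982.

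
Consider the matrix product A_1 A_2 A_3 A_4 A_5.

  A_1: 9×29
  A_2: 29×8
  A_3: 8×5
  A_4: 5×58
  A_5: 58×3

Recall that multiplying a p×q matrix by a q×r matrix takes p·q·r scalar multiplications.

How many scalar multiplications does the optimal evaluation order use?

2469

Adjacent pairs: A_1A_2 = 9·29·8 = 2088; A_2A_3 = 29·8·5 = 1160; A_3A_4 = 8·5·58 = 2320; A_4A_5 = 5·58·3 = 870.
Length 3: A_1..A_3: k=1: 0+1160+9·29·5=2465; k=2: 2088+0+9·8·5=2448 → min 2448 | A_2..A_4: k=2: 0+2320+29·8·58=15776; k=3: 1160+0+29·5·58=9570 → min 9570 | A_3..A_5: k=3: 0+870+8·5·3=990; k=4: 2320+0+8·58·3=3712 → min 990.
Length 4: A_1..A_4: k=1: 0+9570+9·29·58=24708; k=2: 2088+2320+9·8·58=8584; k=3: 2448+0+9·5·58=5058 → min 5058 | A_2..A_5: k=2: 0+990+29·8·3=1686; k=3: 1160+870+29·5·3=2465; k=4: 9570+0+29·58·3=14616 → min 1686.
Length 5: A_1..A_5: k=1: 0+1686+9·29·3=2469; k=2: 2088+990+9·8·3=3294; k=3: 2448+870+9·5·3=3453; k=4: 5058+0+9·58·3=6624 → min 2469.
Optimal order: (A_1 (A_2 (A_3 (A_4 A_5)))) with cost 2469.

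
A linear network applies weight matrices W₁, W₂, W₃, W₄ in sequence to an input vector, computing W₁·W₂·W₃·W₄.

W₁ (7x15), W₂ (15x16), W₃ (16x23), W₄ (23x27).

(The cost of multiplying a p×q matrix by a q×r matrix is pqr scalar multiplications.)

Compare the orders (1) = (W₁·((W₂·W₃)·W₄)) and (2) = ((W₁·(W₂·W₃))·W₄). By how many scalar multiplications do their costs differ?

Order (1) = (W₁·((W₂·W₃)·W₄)): (W₂·W₃): 15×16 by 16×23 → 15×23, cost 15·16·23 = 5520; ((W₂·W₃)·W₄): 15×23 by 23×27 → 15×27, cost 15·23·27 = 9315; cumulative 14835; (W₁·((W₂·W₃)·W₄)): 7×15 by 15×27 → 7×27, cost 7·15·27 = 2835; cumulative 17670. Total 17670.
Order (2) = ((W₁·(W₂·W₃))·W₄): (W₂·W₃): 15×16 by 16×23 → 15×23, cost 15·16·23 = 5520; (W₁·(W₂·W₃)): 7×15 by 15×23 → 7×23, cost 7·15·23 = 2415; cumulative 7935; ((W₁·(W₂·W₃))·W₄): 7×23 by 23×27 → 7×27, cost 7·23·27 = 4347; cumulative 12282. Total 12282.
Difference: |17670 − 12282| = 5388.

5388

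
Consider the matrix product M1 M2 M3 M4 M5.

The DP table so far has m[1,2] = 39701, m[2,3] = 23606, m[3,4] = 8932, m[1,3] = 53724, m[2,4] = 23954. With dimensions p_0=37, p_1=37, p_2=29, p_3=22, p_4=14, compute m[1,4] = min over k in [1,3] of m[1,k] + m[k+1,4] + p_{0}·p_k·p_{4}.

m[1,4] = min over k∈[1,3] of m[1,k]+m[k+1,4]+p_{0}·p_k·p_{4}.
k=1: 0 + 23954 + 37·37·14 = 43120; k=2: 39701 + 8932 + 37·29·14 = 63655; k=3: 53724 + 0 + 37·22·14 = 65120.
Minimum: 43120 at k=1.

43120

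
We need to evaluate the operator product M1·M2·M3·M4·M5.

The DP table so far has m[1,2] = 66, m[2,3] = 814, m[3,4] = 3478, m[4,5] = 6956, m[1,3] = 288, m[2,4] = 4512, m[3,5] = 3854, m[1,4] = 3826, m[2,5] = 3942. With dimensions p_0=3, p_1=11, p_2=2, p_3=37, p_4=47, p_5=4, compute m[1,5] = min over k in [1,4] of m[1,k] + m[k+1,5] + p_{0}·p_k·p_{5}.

m[1,5] = min over k∈[1,4] of m[1,k]+m[k+1,5]+p_{0}·p_k·p_{5}.
k=1: 0 + 3942 + 3·11·4 = 4074; k=2: 66 + 3854 + 3·2·4 = 3944; k=3: 288 + 6956 + 3·37·4 = 7688; k=4: 3826 + 0 + 3·47·4 = 4390.
Minimum: 3944 at k=2.

3944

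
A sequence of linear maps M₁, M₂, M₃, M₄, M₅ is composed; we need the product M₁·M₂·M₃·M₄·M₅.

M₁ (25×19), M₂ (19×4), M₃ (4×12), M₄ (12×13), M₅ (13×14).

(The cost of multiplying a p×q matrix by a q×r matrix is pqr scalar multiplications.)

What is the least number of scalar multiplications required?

Adjacent pairs: M₁M₂ = 25·19·4 = 1900; M₂M₃ = 19·4·12 = 912; M₃M₄ = 4·12·13 = 624; M₄M₅ = 12·13·14 = 2184.
Length 3: M₁..M₃: k=1: 0+912+25·19·12=6612; k=2: 1900+0+25·4·12=3100 → min 3100 | M₂..M₄: k=2: 0+624+19·4·13=1612; k=3: 912+0+19·12·13=3876 → min 1612 | M₃..M₅: k=3: 0+2184+4·12·14=2856; k=4: 624+0+4·13·14=1352 → min 1352.
Length 4: M₁..M₄: k=1: 0+1612+25·19·13=7787; k=2: 1900+624+25·4·13=3824; k=3: 3100+0+25·12·13=7000 → min 3824 | M₂..M₅: k=2: 0+1352+19·4·14=2416; k=3: 912+2184+19·12·14=6288; k=4: 1612+0+19·13·14=5070 → min 2416.
Length 5: M₁..M₅: k=1: 0+2416+25·19·14=9066; k=2: 1900+1352+25·4·14=4652; k=3: 3100+2184+25·12·14=9484; k=4: 3824+0+25·13·14=8374 → min 4652.
Optimal order: ((M₁·M₂)·((M₃·M₄)·M₅)) with cost 4652.

4652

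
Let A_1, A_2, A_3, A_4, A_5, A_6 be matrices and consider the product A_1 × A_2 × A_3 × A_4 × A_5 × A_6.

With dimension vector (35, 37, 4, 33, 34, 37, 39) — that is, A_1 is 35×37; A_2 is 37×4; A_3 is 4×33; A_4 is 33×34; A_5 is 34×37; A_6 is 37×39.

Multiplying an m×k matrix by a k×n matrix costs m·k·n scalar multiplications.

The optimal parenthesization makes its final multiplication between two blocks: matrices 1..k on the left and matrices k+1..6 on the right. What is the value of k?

2

Adjacent pairs: A_1A_2 = 35·37·4 = 5180; A_2A_3 = 37·4·33 = 4884; A_3A_4 = 4·33·34 = 4488; A_4A_5 = 33·34·37 = 41514; A_5A_6 = 34·37·39 = 49062.
Length 3: A_1..A_3: k=1: 0+4884+35·37·33=47619; k=2: 5180+0+35·4·33=9800 → min 9800 | A_2..A_4: k=2: 0+4488+37·4·34=9520; k=3: 4884+0+37·33·34=46398 → min 9520 | A_3..A_5: k=3: 0+41514+4·33·37=46398; k=4: 4488+0+4·34·37=9520 → min 9520 | A_4..A_6: k=4: 0+49062+33·34·39=92820; k=5: 41514+0+33·37·39=89133 → min 89133.
Length 4: A_1..A_4: k=1: 0+9520+35·37·34=53550; k=2: 5180+4488+35·4·34=14428; k=3: 9800+0+35·33·34=49070 → min 14428 | A_2..A_5: k=2: 0+9520+37·4·37=14996; k=3: 4884+41514+37·33·37=91575; k=4: 9520+0+37·34·37=56066 → min 14996 | A_3..A_6: k=3: 0+89133+4·33·39=94281; k=4: 4488+49062+4·34·39=58854; k=5: 9520+0+4·37·39=15292 → min 15292.
Length 5: A_1..A_5: k=1: 0+14996+35·37·37=62911; k=2: 5180+9520+35·4·37=19880; k=3: 9800+41514+35·33·37=94049; k=4: 14428+0+35·34·37=58458 → min 19880 | A_2..A_6: k=2: 0+15292+37·4·39=21064; k=3: 4884+89133+37·33·39=141636; k=4: 9520+49062+37·34·39=107644; k=5: 14996+0+37·37·39=68387 → min 21064.
Top-level splits: k=1: (A_1..A_1)·(A_2..A_6) → 0+21064+35·37·39 = 71569; k=2: (A_1..A_2)·(A_3..A_6) → 5180+15292+35·4·39 = 25932; k=3: (A_1..A_3)·(A_4..A_6) → 9800+89133+35·33·39 = 143978; k=4: (A_1..A_4)·(A_5..A_6) → 14428+49062+35·34·39 = 109900; k=5: (A_1..A_5)·(A_6..A_6) → 19880+0+35·37·39 = 70385.
Best split is after A_2, i.e. k = 2.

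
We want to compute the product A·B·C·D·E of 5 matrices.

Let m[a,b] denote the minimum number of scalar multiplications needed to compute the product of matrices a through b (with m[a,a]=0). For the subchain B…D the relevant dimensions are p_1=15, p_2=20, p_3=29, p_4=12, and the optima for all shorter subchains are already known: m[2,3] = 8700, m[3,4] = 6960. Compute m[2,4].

m[2,4] = min over k∈[2,3] of m[2,k]+m[k+1,4]+p_{1}·p_k·p_{4}.
k=2: 0 + 6960 + 15·20·12 = 10560; k=3: 8700 + 0 + 15·29·12 = 13920.
Minimum: 10560 at k=2.

10560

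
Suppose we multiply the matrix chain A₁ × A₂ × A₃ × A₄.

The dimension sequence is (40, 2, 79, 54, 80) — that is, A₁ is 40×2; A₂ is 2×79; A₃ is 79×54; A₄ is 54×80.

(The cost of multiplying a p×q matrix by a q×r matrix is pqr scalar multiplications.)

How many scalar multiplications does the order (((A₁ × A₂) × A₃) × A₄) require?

349760

(A₁ × A₂): 40×2 by 2×79 → 40×79, cost 40·2·79 = 6320
((A₁ × A₂) × A₃): 40×79 by 79×54 → 40×54, cost 40·79·54 = 170640; cumulative 176960
(((A₁ × A₂) × A₃) × A₄): 40×54 by 54×80 → 40×80, cost 40·54·80 = 172800; cumulative 349760
Total: 349760 scalar multiplications.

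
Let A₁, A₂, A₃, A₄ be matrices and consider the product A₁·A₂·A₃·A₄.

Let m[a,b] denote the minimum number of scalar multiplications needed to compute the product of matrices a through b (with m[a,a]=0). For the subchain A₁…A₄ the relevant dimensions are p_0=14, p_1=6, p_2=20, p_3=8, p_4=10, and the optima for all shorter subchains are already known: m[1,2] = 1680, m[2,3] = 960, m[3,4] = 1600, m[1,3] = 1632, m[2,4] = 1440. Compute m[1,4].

m[1,4] = min over k∈[1,3] of m[1,k]+m[k+1,4]+p_{0}·p_k·p_{4}.
k=1: 0 + 1440 + 14·6·10 = 2280; k=2: 1680 + 1600 + 14·20·10 = 6080; k=3: 1632 + 0 + 14·8·10 = 2752.
Minimum: 2280 at k=1.

2280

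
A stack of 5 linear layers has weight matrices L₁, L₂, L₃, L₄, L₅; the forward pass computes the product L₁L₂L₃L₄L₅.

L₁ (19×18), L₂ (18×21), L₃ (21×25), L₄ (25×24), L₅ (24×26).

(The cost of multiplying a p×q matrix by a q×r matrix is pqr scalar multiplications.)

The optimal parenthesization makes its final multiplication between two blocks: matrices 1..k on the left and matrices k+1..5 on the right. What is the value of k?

Adjacent pairs: L₁L₂ = 19·18·21 = 7182; L₂L₃ = 18·21·25 = 9450; L₃L₄ = 21·25·24 = 12600; L₄L₅ = 25·24·26 = 15600.
Length 3: L₁..L₃: k=1: 0+9450+19·18·25=18000; k=2: 7182+0+19·21·25=17157 → min 17157 | L₂..L₄: k=2: 0+12600+18·21·24=21672; k=3: 9450+0+18·25·24=20250 → min 20250 | L₃..L₅: k=3: 0+15600+21·25·26=29250; k=4: 12600+0+21·24·26=25704 → min 25704.
Length 4: L₁..L₄: k=1: 0+20250+19·18·24=28458; k=2: 7182+12600+19·21·24=29358; k=3: 17157+0+19·25·24=28557 → min 28458 | L₂..L₅: k=2: 0+25704+18·21·26=35532; k=3: 9450+15600+18·25·26=36750; k=4: 20250+0+18·24·26=31482 → min 31482.
Top-level splits: k=1: (L₁..L₁)·(L₂..L₅) → 0+31482+19·18·26 = 40374; k=2: (L₁..L₂)·(L₃..L₅) → 7182+25704+19·21·26 = 43260; k=3: (L₁..L₃)·(L₄..L₅) → 17157+15600+19·25·26 = 45107; k=4: (L₁..L₄)·(L₅..L₅) → 28458+0+19·24·26 = 40314.
Best split is after L₄, i.e. k = 4.

4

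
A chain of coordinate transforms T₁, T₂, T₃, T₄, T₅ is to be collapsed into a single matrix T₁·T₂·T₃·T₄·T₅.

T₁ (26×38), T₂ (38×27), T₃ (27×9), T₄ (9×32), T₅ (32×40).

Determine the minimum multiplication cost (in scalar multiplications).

Adjacent pairs: T₁T₂ = 26·38·27 = 26676; T₂T₃ = 38·27·9 = 9234; T₃T₄ = 27·9·32 = 7776; T₄T₅ = 9·32·40 = 11520.
Length 3: T₁..T₃: k=1: 0+9234+26·38·9=18126; k=2: 26676+0+26·27·9=32994 → min 18126 | T₂..T₄: k=2: 0+7776+38·27·32=40608; k=3: 9234+0+38·9·32=20178 → min 20178 | T₃..T₅: k=3: 0+11520+27·9·40=21240; k=4: 7776+0+27·32·40=42336 → min 21240.
Length 4: T₁..T₄: k=1: 0+20178+26·38·32=51794; k=2: 26676+7776+26·27·32=56916; k=3: 18126+0+26·9·32=25614 → min 25614 | T₂..T₅: k=2: 0+21240+38·27·40=62280; k=3: 9234+11520+38·9·40=34434; k=4: 20178+0+38·32·40=68818 → min 34434.
Length 5: T₁..T₅: k=1: 0+34434+26·38·40=73954; k=2: 26676+21240+26·27·40=75996; k=3: 18126+11520+26·9·40=39006; k=4: 25614+0+26·32·40=58894 → min 39006.
Optimal order: ((T₁·(T₂·T₃))·(T₄·T₅)) with cost 39006.

39006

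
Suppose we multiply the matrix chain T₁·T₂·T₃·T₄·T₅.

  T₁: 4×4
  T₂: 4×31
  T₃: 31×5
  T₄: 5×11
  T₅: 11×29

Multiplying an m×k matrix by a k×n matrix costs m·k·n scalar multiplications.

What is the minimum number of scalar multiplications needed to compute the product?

2196

Adjacent pairs: T₁T₂ = 4·4·31 = 496; T₂T₃ = 4·31·5 = 620; T₃T₄ = 31·5·11 = 1705; T₄T₅ = 5·11·29 = 1595.
Length 3: T₁..T₃: k=1: 0+620+4·4·5=700; k=2: 496+0+4·31·5=1116 → min 700 | T₂..T₄: k=2: 0+1705+4·31·11=3069; k=3: 620+0+4·5·11=840 → min 840 | T₃..T₅: k=3: 0+1595+31·5·29=6090; k=4: 1705+0+31·11·29=11594 → min 6090.
Length 4: T₁..T₄: k=1: 0+840+4·4·11=1016; k=2: 496+1705+4·31·11=3565; k=3: 700+0+4·5·11=920 → min 920 | T₂..T₅: k=2: 0+6090+4·31·29=9686; k=3: 620+1595+4·5·29=2795; k=4: 840+0+4·11·29=2116 → min 2116.
Length 5: T₁..T₅: k=1: 0+2116+4·4·29=2580; k=2: 496+6090+4·31·29=10182; k=3: 700+1595+4·5·29=2875; k=4: 920+0+4·11·29=2196 → min 2196.
Optimal order: (((T₁·(T₂·T₃))·T₄)·T₅) with cost 2196.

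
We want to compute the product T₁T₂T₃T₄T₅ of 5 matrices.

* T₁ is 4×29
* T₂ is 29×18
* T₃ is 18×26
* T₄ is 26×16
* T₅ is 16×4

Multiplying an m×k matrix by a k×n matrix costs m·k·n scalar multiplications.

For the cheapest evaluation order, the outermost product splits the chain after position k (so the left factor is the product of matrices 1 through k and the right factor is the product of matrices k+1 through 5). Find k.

4

Adjacent pairs: T₁T₂ = 4·29·18 = 2088; T₂T₃ = 29·18·26 = 13572; T₃T₄ = 18·26·16 = 7488; T₄T₅ = 26·16·4 = 1664.
Length 3: T₁..T₃: k=1: 0+13572+4·29·26=16588; k=2: 2088+0+4·18·26=3960 → min 3960 | T₂..T₄: k=2: 0+7488+29·18·16=15840; k=3: 13572+0+29·26·16=25636 → min 15840 | T₃..T₅: k=3: 0+1664+18·26·4=3536; k=4: 7488+0+18·16·4=8640 → min 3536.
Length 4: T₁..T₄: k=1: 0+15840+4·29·16=17696; k=2: 2088+7488+4·18·16=10728; k=3: 3960+0+4·26·16=5624 → min 5624 | T₂..T₅: k=2: 0+3536+29·18·4=5624; k=3: 13572+1664+29·26·4=18252; k=4: 15840+0+29·16·4=17696 → min 5624.
Top-level splits: k=1: (T₁..T₁)·(T₂..T₅) → 0+5624+4·29·4 = 6088; k=2: (T₁..T₂)·(T₃..T₅) → 2088+3536+4·18·4 = 5912; k=3: (T₁..T₃)·(T₄..T₅) → 3960+1664+4·26·4 = 6040; k=4: (T₁..T₄)·(T₅..T₅) → 5624+0+4·16·4 = 5880.
Best split is after T₄, i.e. k = 4.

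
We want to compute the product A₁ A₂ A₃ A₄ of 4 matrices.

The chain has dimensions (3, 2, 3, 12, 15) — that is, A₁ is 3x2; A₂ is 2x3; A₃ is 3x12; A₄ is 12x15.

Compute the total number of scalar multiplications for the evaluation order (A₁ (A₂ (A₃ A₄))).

720

(A₃ A₄): 3×12 by 12×15 → 3×15, cost 3·12·15 = 540
(A₂ (A₃ A₄)): 2×3 by 3×15 → 2×15, cost 2·3·15 = 90; cumulative 630
(A₁ (A₂ (A₃ A₄))): 3×2 by 2×15 → 3×15, cost 3·2·15 = 90; cumulative 720
Total: 720 scalar multiplications.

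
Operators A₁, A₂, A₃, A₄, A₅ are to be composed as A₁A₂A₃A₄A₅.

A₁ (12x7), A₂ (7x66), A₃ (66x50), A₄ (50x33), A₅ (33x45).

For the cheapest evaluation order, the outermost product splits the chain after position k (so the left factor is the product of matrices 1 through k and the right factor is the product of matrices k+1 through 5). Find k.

1

Adjacent pairs: A₁A₂ = 12·7·66 = 5544; A₂A₃ = 7·66·50 = 23100; A₃A₄ = 66·50·33 = 108900; A₄A₅ = 50·33·45 = 74250.
Length 3: A₁..A₃: k=1: 0+23100+12·7·50=27300; k=2: 5544+0+12·66·50=45144 → min 27300 | A₂..A₄: k=2: 0+108900+7·66·33=124146; k=3: 23100+0+7·50·33=34650 → min 34650 | A₃..A₅: k=3: 0+74250+66·50·45=222750; k=4: 108900+0+66·33·45=206910 → min 206910.
Length 4: A₁..A₄: k=1: 0+34650+12·7·33=37422; k=2: 5544+108900+12·66·33=140580; k=3: 27300+0+12·50·33=47100 → min 37422 | A₂..A₅: k=2: 0+206910+7·66·45=227700; k=3: 23100+74250+7·50·45=113100; k=4: 34650+0+7·33·45=45045 → min 45045.
Top-level splits: k=1: (A₁..A₁)·(A₂..A₅) → 0+45045+12·7·45 = 48825; k=2: (A₁..A₂)·(A₃..A₅) → 5544+206910+12·66·45 = 248094; k=3: (A₁..A₃)·(A₄..A₅) → 27300+74250+12·50·45 = 128550; k=4: (A₁..A₄)·(A₅..A₅) → 37422+0+12·33·45 = 55242.
Best split is after A₁, i.e. k = 1.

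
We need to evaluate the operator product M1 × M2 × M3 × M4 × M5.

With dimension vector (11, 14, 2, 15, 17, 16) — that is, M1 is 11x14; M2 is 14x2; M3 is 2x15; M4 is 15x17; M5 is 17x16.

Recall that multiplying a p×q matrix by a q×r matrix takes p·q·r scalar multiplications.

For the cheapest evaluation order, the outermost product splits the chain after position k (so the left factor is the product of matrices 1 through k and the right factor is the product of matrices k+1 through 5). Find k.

2

Adjacent pairs: M1M2 = 11·14·2 = 308; M2M3 = 14·2·15 = 420; M3M4 = 2·15·17 = 510; M4M5 = 15·17·16 = 4080.
Length 3: M1..M3: k=1: 0+420+11·14·15=2730; k=2: 308+0+11·2·15=638 → min 638 | M2..M4: k=2: 0+510+14·2·17=986; k=3: 420+0+14·15·17=3990 → min 986 | M3..M5: k=3: 0+4080+2·15·16=4560; k=4: 510+0+2·17·16=1054 → min 1054.
Length 4: M1..M4: k=1: 0+986+11·14·17=3604; k=2: 308+510+11·2·17=1192; k=3: 638+0+11·15·17=3443 → min 1192 | M2..M5: k=2: 0+1054+14·2·16=1502; k=3: 420+4080+14·15·16=7860; k=4: 986+0+14·17·16=4794 → min 1502.
Top-level splits: k=1: (M1..M1)·(M2..M5) → 0+1502+11·14·16 = 3966; k=2: (M1..M2)·(M3..M5) → 308+1054+11·2·16 = 1714; k=3: (M1..M3)·(M4..M5) → 638+4080+11·15·16 = 7358; k=4: (M1..M4)·(M5..M5) → 1192+0+11·17·16 = 4184.
Best split is after M2, i.e. k = 2.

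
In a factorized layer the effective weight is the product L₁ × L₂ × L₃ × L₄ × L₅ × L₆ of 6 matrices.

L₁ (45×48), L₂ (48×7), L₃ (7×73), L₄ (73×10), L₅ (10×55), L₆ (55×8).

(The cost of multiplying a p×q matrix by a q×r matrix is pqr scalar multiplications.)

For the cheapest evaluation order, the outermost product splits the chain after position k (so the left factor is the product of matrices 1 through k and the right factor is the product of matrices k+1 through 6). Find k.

Adjacent pairs: L₁L₂ = 45·48·7 = 15120; L₂L₃ = 48·7·73 = 24528; L₃L₄ = 7·73·10 = 5110; L₄L₅ = 73·10·55 = 40150; L₅L₆ = 10·55·8 = 4400.
Length 3: L₁..L₃: k=1: 0+24528+45·48·73=182208; k=2: 15120+0+45·7·73=38115 → min 38115 | L₂..L₄: k=2: 0+5110+48·7·10=8470; k=3: 24528+0+48·73·10=59568 → min 8470 | L₃..L₅: k=3: 0+40150+7·73·55=68255; k=4: 5110+0+7·10·55=8960 → min 8960 | L₄..L₆: k=4: 0+4400+73·10·8=10240; k=5: 40150+0+73·55·8=72270 → min 10240.
Length 4: L₁..L₄: k=1: 0+8470+45·48·10=30070; k=2: 15120+5110+45·7·10=23380; k=3: 38115+0+45·73·10=70965 → min 23380 | L₂..L₅: k=2: 0+8960+48·7·55=27440; k=3: 24528+40150+48·73·55=257398; k=4: 8470+0+48·10·55=34870 → min 27440 | L₃..L₆: k=3: 0+10240+7·73·8=14328; k=4: 5110+4400+7·10·8=10070; k=5: 8960+0+7·55·8=12040 → min 10070.
Length 5: L₁..L₅: k=1: 0+27440+45·48·55=146240; k=2: 15120+8960+45·7·55=41405; k=3: 38115+40150+45·73·55=258940; k=4: 23380+0+45·10·55=48130 → min 41405 | L₂..L₆: k=2: 0+10070+48·7·8=12758; k=3: 24528+10240+48·73·8=62800; k=4: 8470+4400+48·10·8=16710; k=5: 27440+0+48·55·8=48560 → min 12758.
Top-level splits: k=1: (L₁..L₁)·(L₂..L₆) → 0+12758+45·48·8 = 30038; k=2: (L₁..L₂)·(L₃..L₆) → 15120+10070+45·7·8 = 27710; k=3: (L₁..L₃)·(L₄..L₆) → 38115+10240+45·73·8 = 74635; k=4: (L₁..L₄)·(L₅..L₆) → 23380+4400+45·10·8 = 31380; k=5: (L₁..L₅)·(L₆..L₆) → 41405+0+45·55·8 = 61205.
Best split is after L₂, i.e. k = 2.

2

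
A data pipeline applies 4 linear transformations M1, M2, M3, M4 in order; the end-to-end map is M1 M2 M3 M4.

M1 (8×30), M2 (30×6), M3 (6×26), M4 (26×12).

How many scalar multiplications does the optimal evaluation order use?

Adjacent pairs: M1M2 = 8·30·6 = 1440; M2M3 = 30·6·26 = 4680; M3M4 = 6·26·12 = 1872.
Length 3: M1..M3: k=1: 0+4680+8·30·26=10920; k=2: 1440+0+8·6·26=2688 → min 2688 | M2..M4: k=2: 0+1872+30·6·12=4032; k=3: 4680+0+30·26·12=14040 → min 4032.
Length 4: M1..M4: k=1: 0+4032+8·30·12=6912; k=2: 1440+1872+8·6·12=3888; k=3: 2688+0+8·26·12=5184 → min 3888.
Optimal order: ((M1 M2) (M3 M4)) with cost 3888.

3888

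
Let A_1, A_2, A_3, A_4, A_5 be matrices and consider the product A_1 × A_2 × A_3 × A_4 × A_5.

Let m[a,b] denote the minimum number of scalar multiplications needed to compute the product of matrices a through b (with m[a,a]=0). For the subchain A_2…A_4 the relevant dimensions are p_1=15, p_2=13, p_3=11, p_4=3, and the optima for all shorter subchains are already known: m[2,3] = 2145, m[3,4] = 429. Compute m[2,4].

1014

m[2,4] = min over k∈[2,3] of m[2,k]+m[k+1,4]+p_{1}·p_k·p_{4}.
k=2: 0 + 429 + 15·13·3 = 1014; k=3: 2145 + 0 + 15·11·3 = 2640.
Minimum: 1014 at k=2.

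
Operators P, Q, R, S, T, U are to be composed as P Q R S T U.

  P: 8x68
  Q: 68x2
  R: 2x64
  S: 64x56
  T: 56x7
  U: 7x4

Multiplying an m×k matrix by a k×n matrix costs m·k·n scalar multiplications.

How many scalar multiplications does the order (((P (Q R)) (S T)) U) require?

(Q R): 68×2 by 2×64 → 68×64, cost 68·2·64 = 8704
(P (Q R)): 8×68 by 68×64 → 8×64, cost 8·68·64 = 34816; cumulative 43520
(S T): 64×56 by 56×7 → 64×7, cost 64·56·7 = 25088
((P (Q R)) (S T)): 8×64 by 64×7 → 8×7, cost 8·64·7 = 3584; cumulative 72192
(((P (Q R)) (S T)) U): 8×7 by 7×4 → 8×4, cost 8·7·4 = 224; cumulative 72416
Total: 72416 scalar multiplications.

72416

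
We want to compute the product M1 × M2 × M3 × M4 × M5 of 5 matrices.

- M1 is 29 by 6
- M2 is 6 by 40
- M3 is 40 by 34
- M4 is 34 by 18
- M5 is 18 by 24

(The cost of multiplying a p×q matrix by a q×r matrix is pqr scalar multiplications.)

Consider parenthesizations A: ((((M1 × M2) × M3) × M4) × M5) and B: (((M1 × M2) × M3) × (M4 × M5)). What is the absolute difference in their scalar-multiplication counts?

Order A = ((((M1 × M2) × M3) × M4) × M5): (M1 × M2): 29×6 by 6×40 → 29×40, cost 29·6·40 = 6960; ((M1 × M2) × M3): 29×40 by 40×34 → 29×34, cost 29·40·34 = 39440; cumulative 46400; (((M1 × M2) × M3) × M4): 29×34 by 34×18 → 29×18, cost 29·34·18 = 17748; cumulative 64148; ((((M1 × M2) × M3) × M4) × M5): 29×18 by 18×24 → 29×24, cost 29·18·24 = 12528; cumulative 76676. Total 76676.
Order B = (((M1 × M2) × M3) × (M4 × M5)): (M1 × M2): 29×6 by 6×40 → 29×40, cost 29·6·40 = 6960; ((M1 × M2) × M3): 29×40 by 40×34 → 29×34, cost 29·40·34 = 39440; cumulative 46400; (M4 × M5): 34×18 by 18×24 → 34×24, cost 34·18·24 = 14688; (((M1 × M2) × M3) × (M4 × M5)): 29×34 by 34×24 → 29×24, cost 29·34·24 = 23664; cumulative 84752. Total 84752.
Difference: |76676 − 84752| = 8076.

8076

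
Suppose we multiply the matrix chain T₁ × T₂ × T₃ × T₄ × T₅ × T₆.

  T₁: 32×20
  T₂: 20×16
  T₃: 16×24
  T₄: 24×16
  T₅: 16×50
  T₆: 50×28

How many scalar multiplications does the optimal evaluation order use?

Adjacent pairs: T₁T₂ = 32·20·16 = 10240; T₂T₃ = 20·16·24 = 7680; T₃T₄ = 16·24·16 = 6144; T₄T₅ = 24·16·50 = 19200; T₅T₆ = 16·50·28 = 22400.
Length 3: T₁..T₃: k=1: 0+7680+32·20·24=23040; k=2: 10240+0+32·16·24=22528 → min 22528 | T₂..T₄: k=2: 0+6144+20·16·16=11264; k=3: 7680+0+20·24·16=15360 → min 11264 | T₃..T₅: k=3: 0+19200+16·24·50=38400; k=4: 6144+0+16·16·50=18944 → min 18944 | T₄..T₆: k=4: 0+22400+24·16·28=33152; k=5: 19200+0+24·50·28=52800 → min 33152.
Length 4: T₁..T₄: k=1: 0+11264+32·20·16=21504; k=2: 10240+6144+32·16·16=24576; k=3: 22528+0+32·24·16=34816 → min 21504 | T₂..T₅: k=2: 0+18944+20·16·50=34944; k=3: 7680+19200+20·24·50=50880; k=4: 11264+0+20·16·50=27264 → min 27264 | T₃..T₆: k=3: 0+33152+16·24·28=43904; k=4: 6144+22400+16·16·28=35712; k=5: 18944+0+16·50·28=41344 → min 35712.
Length 5: T₁..T₅: k=1: 0+27264+32·20·50=59264; k=2: 10240+18944+32·16·50=54784; k=3: 22528+19200+32·24·50=80128; k=4: 21504+0+32·16·50=47104 → min 47104 | T₂..T₆: k=2: 0+35712+20·16·28=44672; k=3: 7680+33152+20·24·28=54272; k=4: 11264+22400+20·16·28=42624; k=5: 27264+0+20·50·28=55264 → min 42624.
Length 6: T₁..T₆: k=1: 0+42624+32·20·28=60544; k=2: 10240+35712+32·16·28=60288; k=3: 22528+33152+32·24·28=77184; k=4: 21504+22400+32·16·28=58240; k=5: 47104+0+32·50·28=91904 → min 58240.
Optimal order: ((T₁ × (T₂ × (T₃ × T₄))) × (T₅ × T₆)) with cost 58240.

58240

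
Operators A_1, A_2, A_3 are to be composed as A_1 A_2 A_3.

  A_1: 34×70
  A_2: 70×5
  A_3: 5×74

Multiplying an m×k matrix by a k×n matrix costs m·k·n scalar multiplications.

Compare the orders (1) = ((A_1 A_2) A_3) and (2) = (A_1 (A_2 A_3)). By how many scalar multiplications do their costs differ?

177540

Order (1) = ((A_1 A_2) A_3): (A_1 A_2): 34×70 by 70×5 → 34×5, cost 34·70·5 = 11900; ((A_1 A_2) A_3): 34×5 by 5×74 → 34×74, cost 34·5·74 = 12580; cumulative 24480. Total 24480.
Order (2) = (A_1 (A_2 A_3)): (A_2 A_3): 70×5 by 5×74 → 70×74, cost 70·5·74 = 25900; (A_1 (A_2 A_3)): 34×70 by 70×74 → 34×74, cost 34·70·74 = 176120; cumulative 202020. Total 202020.
Difference: |24480 − 202020| = 177540.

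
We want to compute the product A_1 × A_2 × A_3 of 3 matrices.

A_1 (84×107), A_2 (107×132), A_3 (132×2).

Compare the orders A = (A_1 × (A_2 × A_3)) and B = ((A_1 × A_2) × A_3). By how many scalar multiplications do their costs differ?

Order A = (A_1 × (A_2 × A_3)): (A_2 × A_3): 107×132 by 132×2 → 107×2, cost 107·132·2 = 28248; (A_1 × (A_2 × A_3)): 84×107 by 107×2 → 84×2, cost 84·107·2 = 17976; cumulative 46224. Total 46224.
Order B = ((A_1 × A_2) × A_3): (A_1 × A_2): 84×107 by 107×132 → 84×132, cost 84·107·132 = 1186416; ((A_1 × A_2) × A_3): 84×132 by 132×2 → 84×2, cost 84·132·2 = 22176; cumulative 1208592. Total 1208592.
Difference: |46224 − 1208592| = 1162368.

1162368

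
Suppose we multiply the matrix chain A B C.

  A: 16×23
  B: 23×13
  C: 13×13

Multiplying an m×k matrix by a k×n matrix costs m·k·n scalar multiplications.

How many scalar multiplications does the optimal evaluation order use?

7488

Order (A (B C)): (B C): 23×13 by 13×13 → 23×13, cost 23·13·13 = 3887; (A (B C)): 16×23 by 23×13 → 16×13, cost 16·23·13 = 4784; cumulative 8671. Total 8671.
Order ((A B) C): (A B): 16×23 by 23×13 → 16×13, cost 16·23·13 = 4784; ((A B) C): 16×13 by 13×13 → 16×13, cost 16·13·13 = 2704; cumulative 7488. Total 7488.
Minimum: 7488.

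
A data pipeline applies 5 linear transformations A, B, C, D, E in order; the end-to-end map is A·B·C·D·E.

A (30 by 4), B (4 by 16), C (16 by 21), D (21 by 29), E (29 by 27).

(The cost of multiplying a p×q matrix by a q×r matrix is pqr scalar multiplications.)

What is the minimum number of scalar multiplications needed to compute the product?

10152

Adjacent pairs: AB = 30·4·16 = 1920; BC = 4·16·21 = 1344; CD = 16·21·29 = 9744; DE = 21·29·27 = 16443.
Length 3: A..C: k=1: 0+1344+30·4·21=3864; k=2: 1920+0+30·16·21=12000 → min 3864 | B..D: k=2: 0+9744+4·16·29=11600; k=3: 1344+0+4·21·29=3780 → min 3780 | C..E: k=3: 0+16443+16·21·27=25515; k=4: 9744+0+16·29·27=22272 → min 22272.
Length 4: A..D: k=1: 0+3780+30·4·29=7260; k=2: 1920+9744+30·16·29=25584; k=3: 3864+0+30·21·29=22134 → min 7260 | B..E: k=2: 0+22272+4·16·27=24000; k=3: 1344+16443+4·21·27=20055; k=4: 3780+0+4·29·27=6912 → min 6912.
Length 5: A..E: k=1: 0+6912+30·4·27=10152; k=2: 1920+22272+30·16·27=37152; k=3: 3864+16443+30·21·27=37317; k=4: 7260+0+30·29·27=30750 → min 10152.
Optimal order: (A·(((B·C)·D)·E)) with cost 10152.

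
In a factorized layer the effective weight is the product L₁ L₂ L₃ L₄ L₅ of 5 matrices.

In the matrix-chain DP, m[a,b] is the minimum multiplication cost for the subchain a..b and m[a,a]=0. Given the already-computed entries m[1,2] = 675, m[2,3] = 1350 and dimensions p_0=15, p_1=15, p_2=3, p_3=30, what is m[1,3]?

2025

m[1,3] = min over k∈[1,2] of m[1,k]+m[k+1,3]+p_{0}·p_k·p_{3}.
k=1: 0 + 1350 + 15·15·30 = 8100; k=2: 675 + 0 + 15·3·30 = 2025.
Minimum: 2025 at k=2.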